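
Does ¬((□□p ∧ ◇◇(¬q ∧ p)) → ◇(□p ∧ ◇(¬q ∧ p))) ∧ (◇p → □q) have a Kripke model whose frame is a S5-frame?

1. ¬((□□p ∧ ◇◇(¬q ∧ p)) → ◇(□p ∧ ◇(¬q ∧ p))) ∧ (◇p → □q), u
2. ¬((□□p ∧ ◇◇(¬q ∧ p)) → ◇(□p ∧ ◇(¬q ∧ p))), u
3. ◇p → □q, u
4. □□p ∧ ◇◇(¬q ∧ p), u
5. ¬◇(□p ∧ ◇(¬q ∧ p)), u
6. □□p, u
7. ◇◇(¬q ∧ p), u
8. ¬(□p ∧ ◇(¬q ∧ p)), u
9. □p, u
10. p, u
11. □q, u
12. q, u
13. ¬◇(¬q ∧ p), u
14. ¬(¬q ∧ p), u
15. ◇(¬q ∧ p), v
16. ¬(□p ∧ ◇(¬q ∧ p)), v
17. □p, v
18. p, v
19. q, v
20. ¬(¬q ∧ p), v
21. ¬◇(¬q ∧ p), v
22. ¬q ∧ p, w
23. ¬q, w
24. p, w
25. ¬(□p ∧ ◇(¬q ∧ p)), w
26. □p, w
27. q, w
Accessibility: uRu, uRv, uRw, vRu, vRv, vRw, wRu, wRv, wRw
Branch closes: q and ¬q both at w.
All branches of the tableau close; one closing branch shown above.

No, unsatisfiable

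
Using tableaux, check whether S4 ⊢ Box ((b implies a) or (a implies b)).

Valid

Tableau for the negation not Box ((b implies a) or (a implies b)):
1. not Box ((b implies a) or (a implies b)), u
2. not ((b implies a) or (a implies b)), v   [neg-Box-rule on 1: fresh world v, uRv]
3. not (b implies a), v   [neg-or-rule on 2]
4. not (a implies b), v   [neg-or-rule on 2]
5. b, v   [neg-implies-rule on 3]
6. not a, v   [neg-implies-rule on 3]
7. a, v   [neg-implies-rule on 4]
8. not b, v   [neg-implies-rule on 4]
Accessibility: uRu, uRv, vRv
Branch closes: a and not a both at v.
Every branch of the negation's tableau closes; the branch above is one of them.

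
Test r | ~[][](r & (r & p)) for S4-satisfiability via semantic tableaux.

1. r | ~[][](r & (r & p)), 0
2. ~[][](r & (r & p)), 0
3. ~[](r & (r & p)), 1
4. ~(r & (r & p)), 2
5. ~(r & p), 2
6. ~p, 2
Accessibility: 0R0, 0R1, 0R2, 1R1, 1R2, 2R2

Satisfiable (open branch found)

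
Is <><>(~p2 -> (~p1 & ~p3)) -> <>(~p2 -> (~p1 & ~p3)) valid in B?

Invalid (countermodel exists)

Tableau for the negation ~(<><>(~p2 -> (~p1 & ~p3)) -> <>(~p2 -> (~p1 & ~p3))):
1. ~(<><>(~p2 -> (~p1 & ~p3)) -> <>(~p2 -> (~p1 & ~p3))), 0
2. <><>(~p2 -> (~p1 & ~p3)), 0
3. ~<>(~p2 -> (~p1 & ~p3)), 0
4. ~(~p2 -> (~p1 & ~p3)), 0
5. ~p2, 0
6. ~(~p1 & ~p3), 0
7. p3, 0
8. <>(~p2 -> (~p1 & ~p3)), 1
9. ~(~p2 -> (~p1 & ~p3)), 1
10. ~p2, 1
11. ~(~p1 & ~p3), 1
12. p3, 1
13. ~p2 -> (~p1 & ~p3), 2
14. ~p1 & ~p3, 2
15. ~p1, 2
16. ~p3, 2
Accessibility: 0R0, 0R1, 1R0, 1R1, 1R2, 2R1, 2R2
The negation has an open branch (countermodel exists).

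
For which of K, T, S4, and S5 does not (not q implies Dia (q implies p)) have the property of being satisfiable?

K

T-tableau for the formula:
1. not (not q implies Dia (q implies p)), w0
2. not q, w0   [neg-implies-rule on 1]
3. not Dia (q implies p), w0   [neg-implies-rule on 1]
4. not (q implies p), w0   [neg-Dia-rule on 3 via w0Rw0]
5. q, w0   [neg-implies-rule on 4]
6. not p, w0   [neg-implies-rule on 4]
Accessibility: w0Rw0
Branch closes: q and not q both at w0.
Every branch closes (one shown): unsatisfiable in T, hence also in S4, S5 (every S4/S5-frame is a T-frame).
K-tableau for the formula:
1. not (not q implies Dia (q implies p)), w0
2. not q, w0   [neg-implies-rule on 1]
3. not Dia (q implies p), w0   [neg-implies-rule on 1]
Complete open branch: satisfiable in K.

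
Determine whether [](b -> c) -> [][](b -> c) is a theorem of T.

Not valid

Tableau for the negation ~([](b -> c) -> [][](b -> c)):
1. ~([](b -> c) -> [][](b -> c)), 0
2. [](b -> c), 0   [~->-rule on 1]
3. ~[][](b -> c), 0   [~->-rule on 1]
4. b -> c, 0   [[]-rule on 2 via 0R0]
5. c, 0   [->-rule on 4 (branches; this branch)]
6. ~[](b -> c), 1   [~[]-rule on 3: fresh world 1, 0R1]
7. b -> c, 1   [[]-rule on 2 via 0R1]
8. c, 1   [->-rule on 7 (branches; this branch)]
9. ~(b -> c), 2   [~[]-rule on 6: fresh world 2, 1R2]
10. b, 2   [~->-rule on 9]
11. ~c, 2   [~->-rule on 9]
Accessibility: 0R0, 0R1, 1R1, 1R2, 2R2
The negation has an open branch (countermodel exists).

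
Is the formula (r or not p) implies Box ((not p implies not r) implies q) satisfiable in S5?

1. (r or not p) implies Box ((not p implies not r) implies q), 0
2. Box ((not p implies not r) implies q), 0
3. (not p implies not r) implies q, 0
4. q, 0
Accessibility: 0R0

Yes, satisfiable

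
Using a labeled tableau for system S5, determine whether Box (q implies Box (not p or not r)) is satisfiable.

1. Box (q implies Box (not p or not r)), w0
2. q implies Box (not p or not r), w0
3. Box (not p or not r), w0
4. not p or not r, w0
5. not r, w0
Accessibility: w0Rw0

Yes, satisfiable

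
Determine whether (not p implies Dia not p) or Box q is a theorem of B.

Tableau for the negation not ((not p implies Dia not p) or Box q):
1. not ((not p implies Dia not p) or Box q), 0
2. not (not p implies Dia not p), 0
3. not Box q, 0
4. not p, 0
5. not Dia not p, 0
6. p, 0
Accessibility: 0R0
Branch closes: p and not p both at 0.
Every branch of the negation's tableau closes; the branch above is one of them.

Valid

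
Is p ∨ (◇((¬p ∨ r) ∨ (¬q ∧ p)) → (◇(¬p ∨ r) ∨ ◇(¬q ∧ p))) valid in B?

Tableau for the negation ¬(p ∨ (◇((¬p ∨ r) ∨ (¬q ∧ p)) → (◇(¬p ∨ r) ∨ ◇(¬q ∧ p)))):
1. ¬(p ∨ (◇((¬p ∨ r) ∨ (¬q ∧ p)) → (◇(¬p ∨ r) ∨ ◇(¬q ∧ p)))), u
2. ¬p, u   [¬∨-rule on 1]
3. ¬(◇((¬p ∨ r) ∨ (¬q ∧ p)) → (◇(¬p ∨ r) ∨ ◇(¬q ∧ p))), u   [¬∨-rule on 1]
4. ◇((¬p ∨ r) ∨ (¬q ∧ p)), u   [¬→-rule on 3]
5. ¬(◇(¬p ∨ r) ∨ ◇(¬q ∧ p)), u   [¬→-rule on 3]
6. ¬◇(¬p ∨ r), u   [¬∨-rule on 5]
7. ¬◇(¬q ∧ p), u   [¬∨-rule on 5]
8. ¬(¬p ∨ r), u   [¬◇-rule on 6 via uRu]
9. p, u   [¬∨-rule on 8]
10. ¬r, u   [¬∨-rule on 8]
Accessibility: uRu
Branch closes: p and ¬p both at u.
Every branch of the negation's tableau closes; the branch above is one of them.

Yes, valid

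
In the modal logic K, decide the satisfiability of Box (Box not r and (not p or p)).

Satisfiable

1. Box (Box not r and (not p or p)), w0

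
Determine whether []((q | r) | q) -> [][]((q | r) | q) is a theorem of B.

No, not valid

Tableau for the negation ~([]((q | r) | q) -> [][]((q | r) | q)):
1. ~([]((q | r) | q) -> [][]((q | r) | q)), w0
2. []((q | r) | q), w0   [~->-rule on 1]
3. ~[][]((q | r) | q), w0   [~->-rule on 1]
4. (q | r) | q, w0   [[]-rule on 2 via w0Rw0]
5. q, w0   [|-rule on 4 (branches; this branch)]
6. ~[]((q | r) | q), w1   [~[]-rule on 3: fresh world w1, w0Rw1]
7. (q | r) | q, w1   [[]-rule on 2 via w0Rw1]
8. q, w1   [|-rule on 7 (branches; this branch)]
9. ~((q | r) | q), w2   [~[]-rule on 6: fresh world w2, w1Rw2]
10. ~(q | r), w2   [~|-rule on 9]
11. ~q, w2   [~|-rule on 9]
12. ~r, w2   [~|-rule on 10]
Accessibility: w0Rw0, w0Rw1, w1Rw0, w1Rw1, w1Rw2, w2Rw1, w2Rw2
The negation has an open branch (countermodel exists).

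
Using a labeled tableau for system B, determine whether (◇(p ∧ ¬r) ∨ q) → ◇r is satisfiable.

Satisfiable (open branch found)

1. (◇(p ∧ ¬r) ∨ q) → ◇r, 0
2. ◇r, 0
3. r, 1
Accessibility: 0R0, 0R1, 1R0, 1R1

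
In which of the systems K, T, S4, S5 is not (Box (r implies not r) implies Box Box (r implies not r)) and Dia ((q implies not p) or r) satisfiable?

T-tableau for the formula:
1. not (Box (r implies not r) implies Box Box (r implies not r)) and Dia ((q implies not p) or r), w0
2. not (Box (r implies not r) implies Box Box (r implies not r)), w0
3. Dia ((q implies not p) or r), w0
4. Box (r implies not r), w0
5. not Box Box (r implies not r), w0
6. r implies not r, w0
7. not r, w0
8. (q implies not p) or r, w1
9. r implies not r, w1
10. q implies not p, w1
11. not r, w1
12. not p, w1
13. not Box (r implies not r), w2
14. r implies not r, w2
15. not r, w2
16. not (r implies not r), w3
17. r, w3
Accessibility: w0Rw0, w0Rw1, w0Rw2, w1Rw1, w2Rw2, w2Rw3, w3Rw3
Complete open branch: satisfiable in T, hence also in K (this T-model is also a K-model).
S4-tableau for the formula:
1. not (Box (r implies not r) implies Box Box (r implies not r)) and Dia ((q implies not p) or r), w0
2. not (Box (r implies not r) implies Box Box (r implies not r)), w0
3. Dia ((q implies not p) or r), w0
4. Box (r implies not r), w0
5. not Box Box (r implies not r), w0
6. r implies not r, w0
7. not r, w0
8. (q implies not p) or r, w1
9. r implies not r, w1
10. q implies not p, w1
11. not r, w1
12. not p, w1
13. not Box (r implies not r), w2
14. r implies not r, w2
15. not r, w2
16. not (r implies not r), w3
17. r, w3
18. r implies not r, w3
19. not r, w3
Accessibility: w0Rw0, w0Rw1, w0Rw2, w0Rw3, w1Rw1, w2Rw2, w2Rw3, w3Rw3
Branch closes: r and not r both at w3.
Every branch closes (one shown): unsatisfiable in S4, hence also in S5 (every S5-frame is an S4-frame).

K, T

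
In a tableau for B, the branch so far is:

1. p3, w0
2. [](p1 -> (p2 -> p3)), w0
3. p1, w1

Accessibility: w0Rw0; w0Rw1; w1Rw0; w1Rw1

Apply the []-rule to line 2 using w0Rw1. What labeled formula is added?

p1 -> (p2 -> p3), w1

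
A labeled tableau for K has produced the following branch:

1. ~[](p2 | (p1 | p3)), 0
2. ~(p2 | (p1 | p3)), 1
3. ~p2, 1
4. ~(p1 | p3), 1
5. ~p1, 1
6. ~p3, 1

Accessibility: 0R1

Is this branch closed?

No, open

No atom appears with both signs at the same world.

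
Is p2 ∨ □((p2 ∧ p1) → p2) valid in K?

Yes, valid

Tableau for the negation ¬(p2 ∨ □((p2 ∧ p1) → p2)):
1. ¬(p2 ∨ □((p2 ∧ p1) → p2)), 0
2. ¬p2, 0
3. ¬□((p2 ∧ p1) → p2), 0
4. ¬((p2 ∧ p1) → p2), 1
5. p2 ∧ p1, 1
6. ¬p2, 1
7. p2, 1
8. p1, 1
Accessibility: 0R1
Branch closes: p2 and ¬p2 both at 1.
All branches of the negation close; one closing branch shown above.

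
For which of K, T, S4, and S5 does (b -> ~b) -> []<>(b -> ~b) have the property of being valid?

S5

S4-tableau for the negation ~((b -> ~b) -> []<>(b -> ~b)):
1. ~((b -> ~b) -> []<>(b -> ~b)), w0
2. b -> ~b, w0
3. ~[]<>(b -> ~b), w0
4. ~b, w0
5. ~<>(b -> ~b), w1
6. ~(b -> ~b), w1
7. b, w1
Accessibility: w0Rw0, w0Rw1, w1Rw1
Complete open branch: countermodel on an S4-frame, so not valid in S4, nor in K, T (the same frame is also a K-frame and a T-frame).
S5-tableau for the negation ~((b -> ~b) -> []<>(b -> ~b)):
1. ~((b -> ~b) -> []<>(b -> ~b)), w0
2. b -> ~b, w0
3. ~[]<>(b -> ~b), w0
4. ~b, w0
5. ~<>(b -> ~b), w1
6. ~(b -> ~b), w0
7. b, w0
Accessibility: w0Rw0, w0Rw1, w1Rw0, w1Rw1
Branch closes: b and ~b both at w0.
Every branch closes (one shown): valid in S5.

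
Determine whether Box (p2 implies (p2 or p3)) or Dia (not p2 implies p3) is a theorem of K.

Tableau for the negation not (Box (p2 implies (p2 or p3)) or Dia (not p2 implies p3)):
1. not (Box (p2 implies (p2 or p3)) or Dia (not p2 implies p3)), u
2. not Box (p2 implies (p2 or p3)), u
3. not Dia (not p2 implies p3), u
4. not (p2 implies (p2 or p3)), v
5. p2, v
6. not (p2 or p3), v
7. not p2, v
8. not p3, v
Accessibility: uRv
Branch closes: p2 and not p2 both at v.
Every branch of the negation's tableau closes; the branch above is one of them.

Valid in K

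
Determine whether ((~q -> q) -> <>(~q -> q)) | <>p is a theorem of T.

Tableau for the negation ~(((~q -> q) -> <>(~q -> q)) | <>p):
1. ~(((~q -> q) -> <>(~q -> q)) | <>p), w0
2. ~((~q -> q) -> <>(~q -> q)), w0   [~|-rule on 1]
3. ~<>p, w0   [~|-rule on 1]
4. ~q -> q, w0   [~->-rule on 2]
5. ~<>(~q -> q), w0   [~->-rule on 2]
6. ~p, w0   [~<>-rule on 3 via w0Rw0]
7. ~(~q -> q), w0   [~<>-rule on 5 via w0Rw0]
8. ~q, w0   [~->-rule on 7]
9. q, w0   [->-rule on 4 (branches; this branch)]
Accessibility: w0Rw0
Branch closes: q and ~q both at w0.
Every branch of the negation's tableau closes; the branch above is one of them.

Yes, valid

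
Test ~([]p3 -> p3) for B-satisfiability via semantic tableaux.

No, unsatisfiable

1. ~([]p3 -> p3), w0
2. []p3, w0
3. ~p3, w0
4. p3, w0
Accessibility: w0Rw0
Branch closes: p3 and ~p3 both at w0.
(One branch shown.) All branches close.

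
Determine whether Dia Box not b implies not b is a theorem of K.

Tableau for the negation not (Dia Box not b implies not b):
1. not (Dia Box not b implies not b), u
2. Dia Box not b, u
3. b, u
4. Box not b, v
Accessibility: uRv
The negation has an open branch (countermodel exists).

No, not valid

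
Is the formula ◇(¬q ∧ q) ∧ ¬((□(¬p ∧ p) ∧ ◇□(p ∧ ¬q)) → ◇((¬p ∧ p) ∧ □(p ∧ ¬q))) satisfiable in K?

1. ◇(¬q ∧ q) ∧ ¬((□(¬p ∧ p) ∧ ◇□(p ∧ ¬q)) → ◇((¬p ∧ p) ∧ □(p ∧ ¬q))), w0
2. ◇(¬q ∧ q), w0   [∧-rule on 1]
3. ¬((□(¬p ∧ p) ∧ ◇□(p ∧ ¬q)) → ◇((¬p ∧ p) ∧ □(p ∧ ¬q))), w0   [∧-rule on 1]
4. □(¬p ∧ p) ∧ ◇□(p ∧ ¬q), w0   [¬→-rule on 3]
5. ¬◇((¬p ∧ p) ∧ □(p ∧ ¬q)), w0   [¬→-rule on 3]
6. □(¬p ∧ p), w0   [∧-rule on 4]
7. ◇□(p ∧ ¬q), w0   [∧-rule on 4]
8. ¬q ∧ q, w1   [◇-rule on 2: fresh world w1, w0Rw1]
9. ¬q, w1   [∧-rule on 8]
10. q, w1   [∧-rule on 8]
Accessibility: w0Rw1
Branch closes: q and ¬q both at w1.
All branches of the tableau close; one closing branch shown above.

Unsatisfiable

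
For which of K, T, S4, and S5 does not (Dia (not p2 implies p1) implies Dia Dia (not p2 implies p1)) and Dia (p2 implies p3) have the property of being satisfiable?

K-tableau for the formula:
1. not (Dia (not p2 implies p1) implies Dia Dia (not p2 implies p1)) and Dia (p2 implies p3), u
2. not (Dia (not p2 implies p1) implies Dia Dia (not p2 implies p1)), u   [and-rule on 1]
3. Dia (p2 implies p3), u   [and-rule on 1]
4. Dia (not p2 implies p1), u   [neg-implies-rule on 2]
5. not Dia Dia (not p2 implies p1), u   [neg-implies-rule on 2]
6. p2 implies p3, v   [Dia-rule on 3: fresh world v, uRv]
7. not Dia (not p2 implies p1), v   [neg-Dia-rule on 5 via uRv]
8. p3, v   [implies-rule on 6 (branches; this branch)]
9. not p2 implies p1, w   [Dia-rule on 4: fresh world w, uRw]
10. not Dia (not p2 implies p1), w   [neg-Dia-rule on 5 via uRw]
11. p1, w   [implies-rule on 9 (branches; this branch)]
Accessibility: uRv, uRw
Complete open branch: satisfiable in K.
T-tableau for the formula:
1. not (Dia (not p2 implies p1) implies Dia Dia (not p2 implies p1)) and Dia (p2 implies p3), u
2. not (Dia (not p2 implies p1) implies Dia Dia (not p2 implies p1)), u   [and-rule on 1]
3. Dia (p2 implies p3), u   [and-rule on 1]
4. Dia (not p2 implies p1), u   [neg-implies-rule on 2]
5. not Dia Dia (not p2 implies p1), u   [neg-implies-rule on 2]
6. not Dia (not p2 implies p1), u   [neg-Dia-rule on 5 via uRu]
7. not (not p2 implies p1), u   [neg-Dia-rule on 6 via uRu]
8. not p2, u   [neg-implies-rule on 7]
9. not p1, u   [neg-implies-rule on 7]
10. p2 implies p3, v   [Dia-rule on 3: fresh world v, uRv]
11. not Dia (not p2 implies p1), v   [neg-Dia-rule on 5 via uRv]
12. not (not p2 implies p1), v   [neg-Dia-rule on 6 via uRv]
13. not p2, v   [neg-implies-rule on 12]
14. not p1, v   [neg-implies-rule on 12]
15. p3, v   [implies-rule on 10 (branches; this branch)]
16. not p2 implies p1, w   [Dia-rule on 4: fresh world w, uRw]
17. not Dia (not p2 implies p1), w   [neg-Dia-rule on 5 via uRw]
18. not (not p2 implies p1), w   [neg-Dia-rule on 6 via uRw]
19. not p2, w   [neg-implies-rule on 18]
20. not p1, w   [neg-implies-rule on 18]
21. p1, w   [implies-rule on 16 (branches; this branch)]
Accessibility: uRu, uRv, uRw, vRv, wRw
Branch closes: p1 and not p1 both at w.
Every branch closes (one shown): unsatisfiable in T, hence also in S4, S5 (every S4/S5-frame is a T-frame).

K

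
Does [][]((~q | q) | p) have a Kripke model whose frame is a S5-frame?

1. [][]((~q | q) | p), u
2. []((~q | q) | p), u
3. (~q | q) | p, u
4. p, u
Accessibility: uRu

Satisfiable (open branch found)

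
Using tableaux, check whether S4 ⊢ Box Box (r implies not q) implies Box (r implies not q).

Valid in S4

Tableau for the negation not (Box Box (r implies not q) implies Box (r implies not q)):
1. not (Box Box (r implies not q) implies Box (r implies not q)), u
2. Box Box (r implies not q), u   [neg-implies-rule on 1]
3. not Box (r implies not q), u   [neg-implies-rule on 1]
4. Box (r implies not q), u   [Box-rule on 2 via uRu]
5. r implies not q, u   [Box-rule on 4 via uRu]
6. not q, u   [implies-rule on 5 (branches; this branch)]
7. not (r implies not q), v   [neg-Box-rule on 3: fresh world v, uRv]
8. r, v   [neg-implies-rule on 7]
9. q, v   [neg-implies-rule on 7]
10. Box (r implies not q), v   [Box-rule on 2 via uRv]
11. r implies not q, v   [Box-rule on 4 via uRv]
12. not q, v   [implies-rule on 11 (branches; this branch)]
Accessibility: uRu, uRv, vRv
Branch closes: q and not q both at v.
All branches of the negation close; one closing branch shown above.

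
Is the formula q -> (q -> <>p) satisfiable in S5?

Satisfiable (open branch found)

1. q -> (q -> <>p), 0
2. q -> <>p, 0
3. <>p, 0
4. p, 1
Accessibility: 0R0, 0R1, 1R0, 1R1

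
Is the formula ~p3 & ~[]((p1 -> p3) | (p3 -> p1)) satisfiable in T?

1. ~p3 & ~[]((p1 -> p3) | (p3 -> p1)), 0
2. ~p3, 0
3. ~[]((p1 -> p3) | (p3 -> p1)), 0
4. ~((p1 -> p3) | (p3 -> p1)), 1
5. ~(p1 -> p3), 1
6. ~(p3 -> p1), 1
7. p1, 1
8. ~p3, 1
9. p3, 1
10. ~p1, 1
Accessibility: 0R0, 0R1, 1R1
Branch closes: p3 and ~p3 both at 1.
(One branch shown.) All branches close.

Unsatisfiable (every branch closes)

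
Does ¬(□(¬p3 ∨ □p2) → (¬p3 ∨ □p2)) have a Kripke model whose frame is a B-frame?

Unsatisfiable (every branch closes)

1. ¬(□(¬p3 ∨ □p2) → (¬p3 ∨ □p2)), u
2. □(¬p3 ∨ □p2), u
3. ¬(¬p3 ∨ □p2), u
4. p3, u
5. ¬□p2, u
6. ¬p3 ∨ □p2, u
7. □p2, u
8. p2, u
9. ¬p2, v
10. ¬p3 ∨ □p2, v
11. p2, v
Accessibility: uRu, uRv, vRu, vRv
Branch closes: p2 and ¬p2 both at v.
All branches of the tableau close; one closing branch shown above.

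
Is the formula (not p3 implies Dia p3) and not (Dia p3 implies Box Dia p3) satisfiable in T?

Satisfiable

1. (not p3 implies Dia p3) and not (Dia p3 implies Box Dia p3), u
2. not p3 implies Dia p3, u
3. not (Dia p3 implies Box Dia p3), u
4. Dia p3, u
5. not Box Dia p3, u
6. p3, v
7. not Dia p3, w
8. not p3, w
Accessibility: uRu, uRv, uRw, vRv, wRw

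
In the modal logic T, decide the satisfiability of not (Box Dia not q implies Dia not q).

1. not (Box Dia not q implies Dia not q), u
2. Box Dia not q, u
3. not Dia not q, u
4. Dia not q, u
5. q, u
6. not q, v
7. Dia not q, v
8. q, v
Accessibility: uRu, uRv, vRv
Branch closes: q and not q both at v.
Every branch closes; the branch above is one of them.

Unsatisfiable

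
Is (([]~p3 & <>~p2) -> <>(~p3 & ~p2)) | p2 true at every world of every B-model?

Tableau for the negation ~((([]~p3 & <>~p2) -> <>(~p3 & ~p2)) | p2):
1. ~((([]~p3 & <>~p2) -> <>(~p3 & ~p2)) | p2), u
2. ~(([]~p3 & <>~p2) -> <>(~p3 & ~p2)), u
3. ~p2, u
4. []~p3 & <>~p2, u
5. ~<>(~p3 & ~p2), u
6. []~p3, u
7. <>~p2, u
8. ~(~p3 & ~p2), u
9. ~p3, u
10. p2, u
Accessibility: uRu
Branch closes: p2 and ~p2 both at u.
Every branch of the negation's tableau closes; the branch above is one of them.

Valid in B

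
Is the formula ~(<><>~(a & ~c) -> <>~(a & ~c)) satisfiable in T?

Satisfiable (open branch found)

1. ~(<><>~(a & ~c) -> <>~(a & ~c)), 0
2. <><>~(a & ~c), 0
3. ~<>~(a & ~c), 0
4. a & ~c, 0
5. a, 0
6. ~c, 0
7. <>~(a & ~c), 1
8. a & ~c, 1
9. a, 1
10. ~c, 1
11. ~(a & ~c), 2
12. c, 2
Accessibility: 0R0, 0R1, 1R1, 1R2, 2R2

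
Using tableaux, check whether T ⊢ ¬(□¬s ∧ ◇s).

Tableau for the negation □¬s ∧ ◇s:
1. □¬s ∧ ◇s, u
2. □¬s, u
3. ◇s, u
4. ¬s, u
5. s, v
6. ¬s, v
Accessibility: uRu, uRv, vRv
Branch closes: s and ¬s both at v.
All branches of the negation close; one closing branch shown above.

Valid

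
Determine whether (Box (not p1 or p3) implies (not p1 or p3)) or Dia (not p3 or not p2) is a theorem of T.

Valid

Tableau for the negation not ((Box (not p1 or p3) implies (not p1 or p3)) or Dia (not p3 or not p2)):
1. not ((Box (not p1 or p3) implies (not p1 or p3)) or Dia (not p3 or not p2)), 0
2. not (Box (not p1 or p3) implies (not p1 or p3)), 0   [neg-or-rule on 1]
3. not Dia (not p3 or not p2), 0   [neg-or-rule on 1]
4. Box (not p1 or p3), 0   [neg-implies-rule on 2]
5. not (not p1 or p3), 0   [neg-implies-rule on 2]
6. p1, 0   [neg-or-rule on 5]
7. not p3, 0   [neg-or-rule on 5]
8. not (not p3 or not p2), 0   [neg-Dia-rule on 3 via 0R0]
9. p3, 0   [neg-or-rule on 8]
10. p2, 0   [neg-or-rule on 8]
Accessibility: 0R0
Branch closes: p3 and not p3 both at 0.
Every branch of the negation's tableau closes; the branch above is one of them.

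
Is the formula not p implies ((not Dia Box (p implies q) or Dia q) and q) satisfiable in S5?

Satisfiable

1. not p implies ((not Dia Box (p implies q) or Dia q) and q), u
2. (not Dia Box (p implies q) or Dia q) and q, u   [implies-rule on 1 (branches; this branch)]
3. not Dia Box (p implies q) or Dia q, u   [and-rule on 2]
4. q, u   [and-rule on 2]
5. Dia q, u   [or-rule on 3 (branches; this branch)]
6. q, v   [Dia-rule on 5: fresh world v, uRv]
Accessibility: uRu, uRv, vRu, vRv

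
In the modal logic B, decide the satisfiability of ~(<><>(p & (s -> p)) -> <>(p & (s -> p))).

Satisfiable

1. ~(<><>(p & (s -> p)) -> <>(p & (s -> p))), w0
2. <><>(p & (s -> p)), w0   [~->-rule on 1]
3. ~<>(p & (s -> p)), w0   [~->-rule on 1]
4. ~(p & (s -> p)), w0   [~<>-rule on 3 via w0Rw0]
5. ~(s -> p), w0   [~&-rule on 4 (branches; this branch)]
6. s, w0   [~->-rule on 5]
7. ~p, w0   [~->-rule on 5]
8. <>(p & (s -> p)), w1   [<>-rule on 2: fresh world w1, w0Rw1]
9. ~(p & (s -> p)), w1   [~<>-rule on 3 via w0Rw1]
10. ~(s -> p), w1   [~&-rule on 9 (branches; this branch)]
11. s, w1   [~->-rule on 10]
12. ~p, w1   [~->-rule on 10]
13. p & (s -> p), w2   [<>-rule on 8: fresh world w2, w1Rw2]
14. p, w2   [&-rule on 13]
15. s -> p, w2   [&-rule on 13]
Accessibility: w0Rw0, w0Rw1, w1Rw0, w1Rw1, w1Rw2, w2Rw1, w2Rw2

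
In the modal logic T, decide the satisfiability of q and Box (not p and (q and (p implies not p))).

Yes, satisfiable

1. q and Box (not p and (q and (p implies not p))), 0
2. q, 0
3. Box (not p and (q and (p implies not p))), 0
4. not p and (q and (p implies not p)), 0
5. not p, 0
6. q and (p implies not p), 0
7. p implies not p, 0
Accessibility: 0R0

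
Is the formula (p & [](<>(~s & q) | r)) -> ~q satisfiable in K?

1. (p & [](<>(~s & q) | r)) -> ~q, u
2. ~q, u   [->-rule on 1 (branches; this branch)]

Yes, satisfiable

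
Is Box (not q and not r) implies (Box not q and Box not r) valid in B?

Yes, valid

Tableau for the negation not (Box (not q and not r) implies (Box not q and Box not r)):
1. not (Box (not q and not r) implies (Box not q and Box not r)), u
2. Box (not q and not r), u
3. not (Box not q and Box not r), u
4. not q and not r, u
5. not q, u
6. not r, u
7. not Box not r, u
8. r, v
9. not q and not r, v
10. not q, v
11. not r, v
Accessibility: uRu, uRv, vRu, vRv
Branch closes: r and not r both at v.
Every branch of the negation's tableau closes; the branch above is one of them.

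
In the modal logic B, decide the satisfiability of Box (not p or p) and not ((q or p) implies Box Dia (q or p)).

No, unsatisfiable

1. Box (not p or p) and not ((q or p) implies Box Dia (q or p)), u
2. Box (not p or p), u   [and-rule on 1]
3. not ((q or p) implies Box Dia (q or p)), u   [and-rule on 1]
4. q or p, u   [neg-implies-rule on 3]
5. not Box Dia (q or p), u   [neg-implies-rule on 3]
6. not p or p, u   [Box-rule on 2 via uRu]
7. p, u   [or-rule on 4 (branches; this branch)]
8. not Dia (q or p), v   [neg-Box-rule on 5: fresh world v, uRv]
9. not p or p, v   [Box-rule on 2 via uRv]
10. not (q or p), u   [neg-Dia-rule on 8 via vRu]
11. not q, u   [neg-or-rule on 10]
12. not p, u   [neg-or-rule on 10]
Accessibility: uRu, uRv, vRu, vRv
Branch closes: p and not p both at u.
All branches of the tableau close; one closing branch shown above.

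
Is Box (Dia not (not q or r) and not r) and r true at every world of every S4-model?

Tableau for the negation not (Box (Dia not (not q or r) and not r) and r):
1. not (Box (Dia not (not q or r) and not r) and r), u
2. not r, u
Accessibility: uRu
The negation has an open branch (countermodel exists).

Invalid (countermodel exists)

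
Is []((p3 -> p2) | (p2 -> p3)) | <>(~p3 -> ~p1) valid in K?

Valid

Tableau for the negation ~([]((p3 -> p2) | (p2 -> p3)) | <>(~p3 -> ~p1)):
1. ~([]((p3 -> p2) | (p2 -> p3)) | <>(~p3 -> ~p1)), 0
2. ~[]((p3 -> p2) | (p2 -> p3)), 0   [~|-rule on 1]
3. ~<>(~p3 -> ~p1), 0   [~|-rule on 1]
4. ~((p3 -> p2) | (p2 -> p3)), 1   [~[]-rule on 2: fresh world 1, 0R1]
5. ~(p3 -> p2), 1   [~|-rule on 4]
6. ~(p2 -> p3), 1   [~|-rule on 4]
7. p3, 1   [~->-rule on 5]
8. ~p2, 1   [~->-rule on 5]
9. p2, 1   [~->-rule on 6]
10. ~p3, 1   [~->-rule on 6]
Accessibility: 0R1
Branch closes: p2 and ~p2 both at 1.
All branches of the negation close; one closing branch shown above.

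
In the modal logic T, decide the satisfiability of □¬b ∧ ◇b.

1. □¬b ∧ ◇b, 0
2. □¬b, 0
3. ◇b, 0
4. ¬b, 0
5. b, 1
6. ¬b, 1
Accessibility: 0R0, 0R1, 1R1
Branch closes: b and ¬b both at 1.
(One branch shown.) All branches close.

No, unsatisfiable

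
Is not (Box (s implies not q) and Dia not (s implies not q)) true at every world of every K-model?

Yes, valid

Tableau for the negation Box (s implies not q) and Dia not (s implies not q):
1. Box (s implies not q) and Dia not (s implies not q), 0
2. Box (s implies not q), 0
3. Dia not (s implies not q), 0
4. not (s implies not q), 1
5. s, 1
6. q, 1
7. s implies not q, 1
8. not q, 1
Accessibility: 0R1
Branch closes: q and not q both at 1.
All branches of the negation close; one closing branch shown above.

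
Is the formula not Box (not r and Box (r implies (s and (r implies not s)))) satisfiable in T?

1. not Box (not r and Box (r implies (s and (r implies not s)))), u
2. not (not r and Box (r implies (s and (r implies not s)))), v
3. not Box (r implies (s and (r implies not s))), v
4. not (r implies (s and (r implies not s))), w
5. r, w
6. not (s and (r implies not s)), w
7. not (r implies not s), w
8. s, w
Accessibility: uRu, uRv, vRv, vRw, wRw

Yes, satisfiable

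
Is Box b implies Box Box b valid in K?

Tableau for the negation not (Box b implies Box Box b):
1. not (Box b implies Box Box b), w0
2. Box b, w0   [neg-implies-rule on 1]
3. not Box Box b, w0   [neg-implies-rule on 1]
4. not Box b, w1   [neg-Box-rule on 3: fresh world w1, w0Rw1]
5. b, w1   [Box-rule on 2 via w0Rw1]
6. not b, w2   [neg-Box-rule on 4: fresh world w2, w1Rw2]
Accessibility: w0Rw1, w1Rw2
The negation has an open branch (countermodel exists).

No, not valid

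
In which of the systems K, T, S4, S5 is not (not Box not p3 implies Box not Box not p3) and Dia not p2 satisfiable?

K, T, S4

S5-tableau for the formula:
1. not (not Box not p3 implies Box not Box not p3) and Dia not p2, w0
2. not (not Box not p3 implies Box not Box not p3), w0
3. Dia not p2, w0
4. not Box not p3, w0
5. not Box not Box not p3, w0
6. not p2, w1
7. p3, w2
8. Box not p3, w3
9. not p3, w0
10. not p3, w1
11. not p3, w2
Accessibility: w0Rw0, w0Rw1, w0Rw2, w0Rw3, w1Rw0, w1Rw1, w1Rw2, w1Rw3, w2Rw0, w2Rw1, w2Rw2, w2Rw3, w3Rw0, w3Rw1, w3Rw2, w3Rw3
Branch closes: p3 and not p3 both at w2.
Every branch closes (one shown): unsatisfiable in S5.
S4-tableau for the formula:
1. not (not Box not p3 implies Box not Box not p3) and Dia not p2, w0
2. not (not Box not p3 implies Box not Box not p3), w0
3. Dia not p2, w0
4. not Box not p3, w0
5. not Box not Box not p3, w0
6. not p2, w1
7. p3, w2
8. Box not p3, w3
9. not p3, w3
Accessibility: w0Rw0, w0Rw1, w0Rw2, w0Rw3, w1Rw1, w2Rw2, w3Rw3
Complete open branch: satisfiable in S4, hence also in K, T (this S4-model is also a K-model and a T-model).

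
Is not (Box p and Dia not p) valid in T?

Valid in T

Tableau for the negation Box p and Dia not p:
1. Box p and Dia not p, w0
2. Box p, w0
3. Dia not p, w0
4. p, w0
5. not p, w1
6. p, w1
Accessibility: w0Rw0, w0Rw1, w1Rw1
Branch closes: p and not p both at w1.
All branches of the negation close; one closing branch shown above.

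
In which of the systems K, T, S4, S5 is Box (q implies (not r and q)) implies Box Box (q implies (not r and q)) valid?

S4, S5

T-tableau for the negation not (Box (q implies (not r and q)) implies Box Box (q implies (not r and q))):
1. not (Box (q implies (not r and q)) implies Box Box (q implies (not r and q))), 0
2. Box (q implies (not r and q)), 0   [neg-implies-rule on 1]
3. not Box Box (q implies (not r and q)), 0   [neg-implies-rule on 1]
4. q implies (not r and q), 0   [Box-rule on 2 via 0R0]
5. not r and q, 0   [implies-rule on 4 (branches; this branch)]
6. not r, 0   [and-rule on 5]
7. q, 0   [and-rule on 5]
8. not Box (q implies (not r and q)), 1   [neg-Box-rule on 3: fresh world 1, 0R1]
9. q implies (not r and q), 1   [Box-rule on 2 via 0R1]
10. not r and q, 1   [implies-rule on 9 (branches; this branch)]
11. not r, 1   [and-rule on 10]
12. q, 1   [and-rule on 10]
13. not (q implies (not r and q)), 2   [neg-Box-rule on 8: fresh world 2, 1R2]
14. q, 2   [neg-implies-rule on 13]
15. not (not r and q), 2   [neg-implies-rule on 13]
16. r, 2   [neg-and-rule on 15 (branches; this branch)]
Accessibility: 0R0, 0R1, 1R1, 1R2, 2R2
Complete open branch: countermodel on a T-frame, so not valid in T, nor in K (the same frame is also a K-frame).
S4-tableau for the negation not (Box (q implies (not r and q)) implies Box Box (q implies (not r and q))):
1. not (Box (q implies (not r and q)) implies Box Box (q implies (not r and q))), 0
2. Box (q implies (not r and q)), 0   [neg-implies-rule on 1]
3. not Box Box (q implies (not r and q)), 0   [neg-implies-rule on 1]
4. q implies (not r and q), 0   [Box-rule on 2 via 0R0]
5. not r and q, 0   [implies-rule on 4 (branches; this branch)]
6. not r, 0   [and-rule on 5]
7. q, 0   [and-rule on 5]
8. not Box (q implies (not r and q)), 1   [neg-Box-rule on 3: fresh world 1, 0R1]
9. q implies (not r and q), 1   [Box-rule on 2 via 0R1]
10. not r and q, 1   [implies-rule on 9 (branches; this branch)]
11. not r, 1   [and-rule on 10]
12. q, 1   [and-rule on 10]
13. not (q implies (not r and q)), 2   [neg-Box-rule on 8: fresh world 2, 1R2]
14. q, 2   [neg-implies-rule on 13]
15. not (not r and q), 2   [neg-implies-rule on 13]
16. q implies (not r and q), 2   [Box-rule on 2 via 0R2]
17. r, 2   [neg-and-rule on 15 (branches; this branch)]
18. not r and q, 2   [implies-rule on 16 (branches; this branch)]
19. not r, 2   [and-rule on 18]
Accessibility: 0R0, 0R1, 0R2, 1R1, 1R2, 2R2
Branch closes: r and not r both at 2.
Every branch closes (one shown): valid in S4, hence also in S5 (every theorem of S4 is a theorem of S5).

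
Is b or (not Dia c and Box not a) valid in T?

Not valid

Tableau for the negation not (b or (not Dia c and Box not a)):
1. not (b or (not Dia c and Box not a)), u
2. not b, u
3. not (not Dia c and Box not a), u
4. not Box not a, u
5. a, v
Accessibility: uRu, uRv, vRv
The negation has an open branch (countermodel exists).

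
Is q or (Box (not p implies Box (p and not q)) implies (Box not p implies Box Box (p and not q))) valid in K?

Yes, valid

Tableau for the negation not (q or (Box (not p implies Box (p and not q)) implies (Box not p implies Box Box (p and not q)))):
1. not (q or (Box (not p implies Box (p and not q)) implies (Box not p implies Box Box (p and not q)))), w0
2. not q, w0
3. not (Box (not p implies Box (p and not q)) implies (Box not p implies Box Box (p and not q))), w0
4. Box (not p implies Box (p and not q)), w0
5. not (Box not p implies Box Box (p and not q)), w0
6. Box not p, w0
7. not Box Box (p and not q), w0
8. not Box (p and not q), w1
9. not p implies Box (p and not q), w1
10. not p, w1
11. Box (p and not q), w1
12. not (p and not q), w2
13. p and not q, w2
14. p, w2
15. not q, w2
16. q, w2
Accessibility: w0Rw1, w1Rw2
Branch closes: q and not q both at w2.
All branches of the negation close; one closing branch shown above.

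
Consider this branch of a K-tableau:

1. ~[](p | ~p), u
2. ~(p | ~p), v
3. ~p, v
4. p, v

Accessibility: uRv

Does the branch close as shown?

Closed

Both p and ~p appear at v.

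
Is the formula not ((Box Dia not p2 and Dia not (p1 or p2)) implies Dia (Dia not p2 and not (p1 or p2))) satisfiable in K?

No, unsatisfiable

1. not ((Box Dia not p2 and Dia not (p1 or p2)) implies Dia (Dia not p2 and not (p1 or p2))), u
2. Box Dia not p2 and Dia not (p1 or p2), u
3. not Dia (Dia not p2 and not (p1 or p2)), u
4. Box Dia not p2, u
5. Dia not (p1 or p2), u
6. not (p1 or p2), v
7. not p1, v
8. not p2, v
9. not (Dia not p2 and not (p1 or p2)), v
10. Dia not p2, v
11. not Dia not p2, v
12. not p2, w
13. p2, w
Accessibility: uRv, vRw
Branch closes: p2 and not p2 both at w.
(One branch shown.) All branches close.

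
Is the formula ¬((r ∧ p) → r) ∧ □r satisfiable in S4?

1. ¬((r ∧ p) → r) ∧ □r, u
2. ¬((r ∧ p) → r), u
3. □r, u
4. r ∧ p, u
5. ¬r, u
6. r, u
7. p, u
Accessibility: uRu
Branch closes: r and ¬r both at u.
Every branch closes; the branch above is one of them.

Unsatisfiable (every branch closes)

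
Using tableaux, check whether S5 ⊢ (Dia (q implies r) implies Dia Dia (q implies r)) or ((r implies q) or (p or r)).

Yes, valid

Tableau for the negation not ((Dia (q implies r) implies Dia Dia (q implies r)) or ((r implies q) or (p or r))):
1. not ((Dia (q implies r) implies Dia Dia (q implies r)) or ((r implies q) or (p or r))), 0
2. not (Dia (q implies r) implies Dia Dia (q implies r)), 0
3. not ((r implies q) or (p or r)), 0
4. Dia (q implies r), 0
5. not Dia Dia (q implies r), 0
6. not (r implies q), 0
7. not (p or r), 0
8. r, 0
9. not q, 0
10. not p, 0
11. not r, 0
Accessibility: 0R0
Branch closes: r and not r both at 0.
All branches of the negation close; one closing branch shown above.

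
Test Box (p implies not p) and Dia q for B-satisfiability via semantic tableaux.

Satisfiable (open branch found)

1. Box (p implies not p) and Dia q, u
2. Box (p implies not p), u
3. Dia q, u
4. p implies not p, u
5. not p, u
6. q, v
7. p implies not p, v
8. not p, v
Accessibility: uRu, uRv, vRu, vRv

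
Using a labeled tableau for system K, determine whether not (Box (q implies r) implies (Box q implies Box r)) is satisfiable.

No, unsatisfiable

1. not (Box (q implies r) implies (Box q implies Box r)), 0
2. Box (q implies r), 0   [neg-implies-rule on 1]
3. not (Box q implies Box r), 0   [neg-implies-rule on 1]
4. Box q, 0   [neg-implies-rule on 3]
5. not Box r, 0   [neg-implies-rule on 3]
6. not r, 1   [neg-Box-rule on 5: fresh world 1, 0R1]
7. q implies r, 1   [Box-rule on 2 via 0R1]
8. q, 1   [Box-rule on 4 via 0R1]
9. r, 1   [implies-rule on 7 (branches; this branch)]
Accessibility: 0R1
Branch closes: r and not r both at 1.
All branches of the tableau close; one closing branch shown above.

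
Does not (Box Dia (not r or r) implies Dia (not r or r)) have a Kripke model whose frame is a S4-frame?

1. not (Box Dia (not r or r) implies Dia (not r or r)), w0
2. Box Dia (not r or r), w0
3. not Dia (not r or r), w0
4. Dia (not r or r), w0
5. not (not r or r), w0
6. r, w0
7. not r, w0
Accessibility: w0Rw0
Branch closes: r and not r both at w0.
All branches of the tableau close; one closing branch shown above.

Unsatisfiable (every branch closes)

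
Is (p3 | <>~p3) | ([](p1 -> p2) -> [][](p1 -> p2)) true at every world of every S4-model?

Valid in S4

Tableau for the negation ~((p3 | <>~p3) | ([](p1 -> p2) -> [][](p1 -> p2))):
1. ~((p3 | <>~p3) | ([](p1 -> p2) -> [][](p1 -> p2))), u
2. ~(p3 | <>~p3), u   [~|-rule on 1]
3. ~([](p1 -> p2) -> [][](p1 -> p2)), u   [~|-rule on 1]
4. ~p3, u   [~|-rule on 2]
5. ~<>~p3, u   [~|-rule on 2]
6. [](p1 -> p2), u   [~->-rule on 3]
7. ~[][](p1 -> p2), u   [~->-rule on 3]
8. p3, u   [~<>-rule on 5 via uRu]
Accessibility: uRu
Branch closes: p3 and ~p3 both at u.
All branches of the negation close; one closing branch shown above.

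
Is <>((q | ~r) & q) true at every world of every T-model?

Not valid

Tableau for the negation ~<>((q | ~r) & q):
1. ~<>((q | ~r) & q), w0
2. ~((q | ~r) & q), w0
3. ~q, w0
Accessibility: w0Rw0
The negation has an open branch (countermodel exists).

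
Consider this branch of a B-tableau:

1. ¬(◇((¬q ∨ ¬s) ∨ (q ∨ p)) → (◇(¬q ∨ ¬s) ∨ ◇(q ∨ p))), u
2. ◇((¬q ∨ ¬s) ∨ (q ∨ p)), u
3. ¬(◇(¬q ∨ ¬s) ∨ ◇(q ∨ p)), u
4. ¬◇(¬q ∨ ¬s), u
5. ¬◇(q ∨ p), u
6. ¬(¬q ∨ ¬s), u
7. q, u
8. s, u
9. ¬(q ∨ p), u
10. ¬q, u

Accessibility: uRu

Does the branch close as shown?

Yes, closed

Both q and ¬q appear at u.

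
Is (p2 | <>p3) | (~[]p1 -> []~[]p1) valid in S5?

Valid in S5

Tableau for the negation ~((p2 | <>p3) | (~[]p1 -> []~[]p1)):
1. ~((p2 | <>p3) | (~[]p1 -> []~[]p1)), w0
2. ~(p2 | <>p3), w0
3. ~(~[]p1 -> []~[]p1), w0
4. ~p2, w0
5. ~<>p3, w0
6. ~[]p1, w0
7. ~[]~[]p1, w0
8. ~p3, w0
9. ~p1, w1
10. ~p3, w1
11. []p1, w2
12. ~p3, w2
13. p1, w0
14. p1, w1
Accessibility: w0Rw0, w0Rw1, w0Rw2, w1Rw0, w1Rw1, w1Rw2, w2Rw0, w2Rw1, w2Rw2
Branch closes: p1 and ~p1 both at w1.
Every branch of the negation's tableau closes; the branch above is one of them.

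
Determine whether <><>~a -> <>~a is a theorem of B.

Not valid

Tableau for the negation ~(<><>~a -> <>~a):
1. ~(<><>~a -> <>~a), w0
2. <><>~a, w0
3. ~<>~a, w0
4. a, w0
5. <>~a, w1
6. a, w1
7. ~a, w2
Accessibility: w0Rw0, w0Rw1, w1Rw0, w1Rw1, w1Rw2, w2Rw1, w2Rw2
The negation has an open branch (countermodel exists).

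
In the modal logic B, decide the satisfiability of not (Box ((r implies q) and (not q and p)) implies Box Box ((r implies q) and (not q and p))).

Satisfiable (open branch found)

1. not (Box ((r implies q) and (not q and p)) implies Box Box ((r implies q) and (not q and p))), u
2. Box ((r implies q) and (not q and p)), u
3. not Box Box ((r implies q) and (not q and p)), u
4. (r implies q) and (not q and p), u
5. r implies q, u
6. not q and p, u
7. not q, u
8. p, u
9. not r, u
10. not Box ((r implies q) and (not q and p)), v
11. (r implies q) and (not q and p), v
12. r implies q, v
13. not q and p, v
14. not q, v
15. p, v
16. not r, v
17. not ((r implies q) and (not q and p)), w
18. not (not q and p), w
19. not p, w
Accessibility: uRu, uRv, vRu, vRv, vRw, wRv, wRw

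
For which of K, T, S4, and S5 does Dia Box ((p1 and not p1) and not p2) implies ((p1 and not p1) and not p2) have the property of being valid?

T, S4, S5

T-tableau for the negation not (Dia Box ((p1 and not p1) and not p2) implies ((p1 and not p1) and not p2)):
1. not (Dia Box ((p1 and not p1) and not p2) implies ((p1 and not p1) and not p2)), u
2. Dia Box ((p1 and not p1) and not p2), u
3. not ((p1 and not p1) and not p2), u
4. not (p1 and not p1), u
5. p1, u
6. Box ((p1 and not p1) and not p2), v
7. (p1 and not p1) and not p2, v
8. p1 and not p1, v
9. not p2, v
10. p1, v
11. not p1, v
Accessibility: uRu, uRv, vRv
Branch closes: p1 and not p1 both at v.
Every branch closes (one shown): valid in T, hence also in S4, S5 (every theorem of T is a theorem of S4 and S5).
K-tableau for the negation not (Dia Box ((p1 and not p1) and not p2) implies ((p1 and not p1) and not p2)):
1. not (Dia Box ((p1 and not p1) and not p2) implies ((p1 and not p1) and not p2)), u
2. Dia Box ((p1 and not p1) and not p2), u
3. not ((p1 and not p1) and not p2), u
4. p2, u
5. Box ((p1 and not p1) and not p2), v
Accessibility: uRv
Complete open branch: countermodel on a K-frame, so not valid in K.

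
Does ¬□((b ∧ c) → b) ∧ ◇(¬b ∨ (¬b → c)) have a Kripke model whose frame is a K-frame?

Unsatisfiable (every branch closes)

1. ¬□((b ∧ c) → b) ∧ ◇(¬b ∨ (¬b → c)), w0
2. ¬□((b ∧ c) → b), w0
3. ◇(¬b ∨ (¬b → c)), w0
4. ¬((b ∧ c) → b), w1
5. b ∧ c, w1
6. ¬b, w1
7. b, w1
8. c, w1
Accessibility: w0Rw1
Branch closes: b and ¬b both at w1.
Every branch closes; the branch above is one of them.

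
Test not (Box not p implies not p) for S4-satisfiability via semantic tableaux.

1. not (Box not p implies not p), w0
2. Box not p, w0
3. p, w0
4. not p, w0
Accessibility: w0Rw0
Branch closes: p and not p both at w0.
Every branch closes; the branch above is one of them.

No, unsatisfiable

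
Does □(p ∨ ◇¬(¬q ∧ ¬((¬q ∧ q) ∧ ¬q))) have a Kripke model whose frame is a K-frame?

Yes, satisfiable

1. □(p ∨ ◇¬(¬q ∧ ¬((¬q ∧ q) ∧ ¬q))), 0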